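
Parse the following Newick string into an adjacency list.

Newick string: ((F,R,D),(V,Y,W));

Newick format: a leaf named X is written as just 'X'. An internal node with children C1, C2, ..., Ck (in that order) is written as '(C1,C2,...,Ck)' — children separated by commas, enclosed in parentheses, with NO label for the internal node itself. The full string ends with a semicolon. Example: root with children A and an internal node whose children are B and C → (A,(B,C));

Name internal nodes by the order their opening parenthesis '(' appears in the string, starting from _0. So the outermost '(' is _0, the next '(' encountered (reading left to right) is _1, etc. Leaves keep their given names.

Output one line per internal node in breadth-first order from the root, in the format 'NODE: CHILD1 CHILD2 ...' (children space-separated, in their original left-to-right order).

Input: ((F,R,D),(V,Y,W));
Scanning left-to-right, naming '(' by encounter order:
  pos 0: '(' -> open internal node _0 (depth 1)
  pos 1: '(' -> open internal node _1 (depth 2)
  pos 7: ')' -> close internal node _1 (now at depth 1)
  pos 9: '(' -> open internal node _2 (depth 2)
  pos 15: ')' -> close internal node _2 (now at depth 1)
  pos 16: ')' -> close internal node _0 (now at depth 0)
Total internal nodes: 3
BFS adjacency from root:
  _0: _1 _2
  _1: F R D
  _2: V Y W

Answer: _0: _1 _2
_1: F R D
_2: V Y W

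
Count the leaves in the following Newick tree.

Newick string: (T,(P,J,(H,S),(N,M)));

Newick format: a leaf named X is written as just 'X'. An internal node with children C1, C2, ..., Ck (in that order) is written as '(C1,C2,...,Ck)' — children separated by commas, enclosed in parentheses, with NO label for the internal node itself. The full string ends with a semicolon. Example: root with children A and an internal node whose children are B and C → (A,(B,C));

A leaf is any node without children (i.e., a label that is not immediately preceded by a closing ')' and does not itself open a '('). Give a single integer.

Answer: 7

Derivation:
Newick: (T,(P,J,(H,S),(N,M)));
Scan left-to-right; a leaf is any maximal label run not followed by '(':
  pos 1: leaf 'T' → count = 1
  pos 4: leaf 'P' → count = 2
  pos 6: leaf 'J' → count = 3
  pos 9: leaf 'H' → count = 4
  pos 11: leaf 'S' → count = 5
  pos 15: leaf 'N' → count = 6
  pos 17: leaf 'M' → count = 7
Total leaves: 7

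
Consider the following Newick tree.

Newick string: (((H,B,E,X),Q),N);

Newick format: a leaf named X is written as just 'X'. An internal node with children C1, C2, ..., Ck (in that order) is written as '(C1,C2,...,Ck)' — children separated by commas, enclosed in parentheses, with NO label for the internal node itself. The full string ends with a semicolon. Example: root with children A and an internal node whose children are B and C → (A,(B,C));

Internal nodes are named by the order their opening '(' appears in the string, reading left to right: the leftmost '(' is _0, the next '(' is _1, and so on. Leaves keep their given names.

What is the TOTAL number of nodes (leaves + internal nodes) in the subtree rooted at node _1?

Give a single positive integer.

Newick: (((H,B,E,X),Q),N);
Locate _1: it is the '(' at position 1 (the 2nd '(' reading left to right).
Query: subtree rooted at _1
_1: subtree_size = 1 + 6
  _2: subtree_size = 1 + 4
    H: subtree_size = 1 + 0
    B: subtree_size = 1 + 0
    E: subtree_size = 1 + 0
    X: subtree_size = 1 + 0
  Q: subtree_size = 1 + 0
Total subtree size of _1: 7

Answer: 7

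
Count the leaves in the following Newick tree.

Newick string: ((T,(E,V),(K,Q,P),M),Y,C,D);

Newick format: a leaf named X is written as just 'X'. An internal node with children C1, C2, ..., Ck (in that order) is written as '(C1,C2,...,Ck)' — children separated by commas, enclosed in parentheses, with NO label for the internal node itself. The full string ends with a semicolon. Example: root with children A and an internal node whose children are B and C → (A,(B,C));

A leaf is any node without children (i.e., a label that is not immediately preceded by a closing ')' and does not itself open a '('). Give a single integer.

Answer: 10

Derivation:
Newick: ((T,(E,V),(K,Q,P),M),Y,C,D);
Scan left-to-right; a leaf is any maximal label run not followed by '(':
  pos 2: leaf 'T' → count = 1
  pos 5: leaf 'E' → count = 2
  pos 7: leaf 'V' → count = 3
  pos 11: leaf 'K' → count = 4
  pos 13: leaf 'Q' → count = 5
  pos 15: leaf 'P' → count = 6
  pos 18: leaf 'M' → count = 7
  pos 21: leaf 'Y' → count = 8
  pos 23: leaf 'C' → count = 9
  pos 25: leaf 'D' → count = 10
Total leaves: 10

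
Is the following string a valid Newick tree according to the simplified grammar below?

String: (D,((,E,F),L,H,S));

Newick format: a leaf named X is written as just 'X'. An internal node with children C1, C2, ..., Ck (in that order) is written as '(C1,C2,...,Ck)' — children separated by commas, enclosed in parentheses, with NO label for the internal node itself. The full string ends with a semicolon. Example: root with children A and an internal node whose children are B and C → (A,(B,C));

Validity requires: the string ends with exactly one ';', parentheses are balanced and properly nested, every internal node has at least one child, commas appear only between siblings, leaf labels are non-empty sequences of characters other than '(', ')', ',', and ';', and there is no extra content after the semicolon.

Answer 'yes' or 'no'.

Answer: no

Derivation:
Input: (D,((,E,F),L,H,S));
Paren balance: 3 '(' vs 3 ')' OK
Ends with single ';': True
Full parse: FAILS (empty leaf label at pos 5)
Valid: False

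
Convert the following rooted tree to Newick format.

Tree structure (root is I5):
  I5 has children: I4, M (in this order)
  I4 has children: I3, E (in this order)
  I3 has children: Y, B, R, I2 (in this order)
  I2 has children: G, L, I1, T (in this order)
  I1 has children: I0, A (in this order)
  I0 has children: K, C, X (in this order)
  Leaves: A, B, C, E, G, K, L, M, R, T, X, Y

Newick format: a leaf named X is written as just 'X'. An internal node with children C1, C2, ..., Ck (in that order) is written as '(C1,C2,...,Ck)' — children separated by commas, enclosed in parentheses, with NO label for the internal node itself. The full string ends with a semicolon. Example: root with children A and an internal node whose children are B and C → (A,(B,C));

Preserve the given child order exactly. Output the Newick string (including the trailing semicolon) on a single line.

Answer: (((Y,B,R,(G,L,((K,C,X),A),T)),E),M);

Derivation:
internal I5 with children ['I4', 'M']
  internal I4 with children ['I3', 'E']
    internal I3 with children ['Y', 'B', 'R', 'I2']
      leaf 'Y' → 'Y'
      leaf 'B' → 'B'
      leaf 'R' → 'R'
      internal I2 with children ['G', 'L', 'I1', 'T']
        leaf 'G' → 'G'
        leaf 'L' → 'L'
        internal I1 with children ['I0', 'A']
          internal I0 with children ['K', 'C', 'X']
            leaf 'K' → 'K'
            leaf 'C' → 'C'
            leaf 'X' → 'X'
          → '(K,C,X)'
          leaf 'A' → 'A'
        → '((K,C,X),A)'
        leaf 'T' → 'T'
      → '(G,L,((K,C,X),A),T)'
    → '(Y,B,R,(G,L,((K,C,X),A),T))'
    leaf 'E' → 'E'
  → '((Y,B,R,(G,L,((K,C,X),A),T)),E)'
  leaf 'M' → 'M'
→ '(((Y,B,R,(G,L,((K,C,X),A),T)),E),M)'
Final: (((Y,B,R,(G,L,((K,C,X),A),T)),E),M);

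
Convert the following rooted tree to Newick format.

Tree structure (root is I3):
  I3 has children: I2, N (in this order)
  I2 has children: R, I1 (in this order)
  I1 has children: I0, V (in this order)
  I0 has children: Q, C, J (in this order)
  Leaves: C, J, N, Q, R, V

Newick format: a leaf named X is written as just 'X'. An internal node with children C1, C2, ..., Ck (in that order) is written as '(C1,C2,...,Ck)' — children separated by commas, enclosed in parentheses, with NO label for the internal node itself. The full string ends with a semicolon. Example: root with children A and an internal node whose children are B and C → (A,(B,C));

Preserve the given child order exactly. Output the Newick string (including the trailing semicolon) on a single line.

internal I3 with children ['I2', 'N']
  internal I2 with children ['R', 'I1']
    leaf 'R' → 'R'
    internal I1 with children ['I0', 'V']
      internal I0 with children ['Q', 'C', 'J']
        leaf 'Q' → 'Q'
        leaf 'C' → 'C'
        leaf 'J' → 'J'
      → '(Q,C,J)'
      leaf 'V' → 'V'
    → '((Q,C,J),V)'
  → '(R,((Q,C,J),V))'
  leaf 'N' → 'N'
→ '((R,((Q,C,J),V)),N)'
Final: ((R,((Q,C,J),V)),N);

Answer: ((R,((Q,C,J),V)),N);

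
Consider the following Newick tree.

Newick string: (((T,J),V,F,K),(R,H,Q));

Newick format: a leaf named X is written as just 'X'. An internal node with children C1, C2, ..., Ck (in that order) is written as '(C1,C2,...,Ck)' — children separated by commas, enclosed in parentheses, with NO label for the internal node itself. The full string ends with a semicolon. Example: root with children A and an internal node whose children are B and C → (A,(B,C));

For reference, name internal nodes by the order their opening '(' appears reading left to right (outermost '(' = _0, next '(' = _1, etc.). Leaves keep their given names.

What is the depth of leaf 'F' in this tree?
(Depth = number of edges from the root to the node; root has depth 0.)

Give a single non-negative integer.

Answer: 2

Derivation:
Newick: (((T,J),V,F,K),(R,H,Q));
Naming internals by '(' encounter order: outermost '(' = _0, next = _1, ...
Query node: F
Path from root: _0 -> _1 -> F
Depth of F: 2 (number of edges from root)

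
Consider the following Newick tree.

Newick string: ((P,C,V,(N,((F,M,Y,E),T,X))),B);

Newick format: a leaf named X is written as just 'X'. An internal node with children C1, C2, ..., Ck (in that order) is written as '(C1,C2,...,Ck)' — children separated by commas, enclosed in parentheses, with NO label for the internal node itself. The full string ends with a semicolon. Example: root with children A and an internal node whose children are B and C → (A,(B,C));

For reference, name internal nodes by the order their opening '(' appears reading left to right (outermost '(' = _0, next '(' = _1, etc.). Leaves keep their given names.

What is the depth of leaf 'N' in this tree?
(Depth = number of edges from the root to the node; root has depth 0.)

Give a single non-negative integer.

Newick: ((P,C,V,(N,((F,M,Y,E),T,X))),B);
Naming internals by '(' encounter order: outermost '(' = _0, next = _1, ...
Query node: N
Path from root: _0 -> _1 -> _2 -> N
Depth of N: 3 (number of edges from root)

Answer: 3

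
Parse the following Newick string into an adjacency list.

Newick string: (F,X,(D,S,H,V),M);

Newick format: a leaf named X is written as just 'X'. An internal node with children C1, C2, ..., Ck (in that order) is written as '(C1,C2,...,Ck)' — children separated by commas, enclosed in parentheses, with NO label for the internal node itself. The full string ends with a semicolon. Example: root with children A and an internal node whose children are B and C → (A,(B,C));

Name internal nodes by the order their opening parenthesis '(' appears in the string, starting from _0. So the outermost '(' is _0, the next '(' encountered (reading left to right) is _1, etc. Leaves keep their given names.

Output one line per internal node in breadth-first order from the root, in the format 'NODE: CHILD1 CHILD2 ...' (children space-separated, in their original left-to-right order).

Answer: _0: F X _1 M
_1: D S H V

Derivation:
Input: (F,X,(D,S,H,V),M);
Scanning left-to-right, naming '(' by encounter order:
  pos 0: '(' -> open internal node _0 (depth 1)
  pos 5: '(' -> open internal node _1 (depth 2)
  pos 13: ')' -> close internal node _1 (now at depth 1)
  pos 16: ')' -> close internal node _0 (now at depth 0)
Total internal nodes: 2
BFS adjacency from root:
  _0: F X _1 M
  _1: D S H V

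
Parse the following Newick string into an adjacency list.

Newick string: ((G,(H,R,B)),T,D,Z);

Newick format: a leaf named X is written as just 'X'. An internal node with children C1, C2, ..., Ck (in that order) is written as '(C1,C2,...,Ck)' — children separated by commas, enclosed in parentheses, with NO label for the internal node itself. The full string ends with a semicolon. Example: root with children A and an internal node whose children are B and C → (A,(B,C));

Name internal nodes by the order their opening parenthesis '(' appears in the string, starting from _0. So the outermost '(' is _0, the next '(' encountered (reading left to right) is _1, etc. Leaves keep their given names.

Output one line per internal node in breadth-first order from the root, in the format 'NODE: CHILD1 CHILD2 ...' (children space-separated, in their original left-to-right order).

Answer: _0: _1 T D Z
_1: G _2
_2: H R B

Derivation:
Input: ((G,(H,R,B)),T,D,Z);
Scanning left-to-right, naming '(' by encounter order:
  pos 0: '(' -> open internal node _0 (depth 1)
  pos 1: '(' -> open internal node _1 (depth 2)
  pos 4: '(' -> open internal node _2 (depth 3)
  pos 10: ')' -> close internal node _2 (now at depth 2)
  pos 11: ')' -> close internal node _1 (now at depth 1)
  pos 18: ')' -> close internal node _0 (now at depth 0)
Total internal nodes: 3
BFS adjacency from root:
  _0: _1 T D Z
  _1: G _2
  _2: H R B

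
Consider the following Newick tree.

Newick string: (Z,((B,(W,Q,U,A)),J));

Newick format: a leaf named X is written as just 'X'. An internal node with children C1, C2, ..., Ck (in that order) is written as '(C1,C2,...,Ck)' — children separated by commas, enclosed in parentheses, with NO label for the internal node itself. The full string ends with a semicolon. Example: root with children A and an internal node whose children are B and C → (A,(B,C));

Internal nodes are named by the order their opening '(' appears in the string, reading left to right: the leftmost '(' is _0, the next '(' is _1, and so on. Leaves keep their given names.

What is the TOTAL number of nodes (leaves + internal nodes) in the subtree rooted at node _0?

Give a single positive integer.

Newick: (Z,((B,(W,Q,U,A)),J));
Locate _0: it is the '(' at position 0 (the 1st '(' reading left to right).
Query: subtree rooted at _0
_0: subtree_size = 1 + 10
  Z: subtree_size = 1 + 0
  _1: subtree_size = 1 + 8
    _2: subtree_size = 1 + 6
      B: subtree_size = 1 + 0
      _3: subtree_size = 1 + 4
        W: subtree_size = 1 + 0
        Q: subtree_size = 1 + 0
        U: subtree_size = 1 + 0
        A: subtree_size = 1 + 0
    J: subtree_size = 1 + 0
Total subtree size of _0: 11

Answer: 11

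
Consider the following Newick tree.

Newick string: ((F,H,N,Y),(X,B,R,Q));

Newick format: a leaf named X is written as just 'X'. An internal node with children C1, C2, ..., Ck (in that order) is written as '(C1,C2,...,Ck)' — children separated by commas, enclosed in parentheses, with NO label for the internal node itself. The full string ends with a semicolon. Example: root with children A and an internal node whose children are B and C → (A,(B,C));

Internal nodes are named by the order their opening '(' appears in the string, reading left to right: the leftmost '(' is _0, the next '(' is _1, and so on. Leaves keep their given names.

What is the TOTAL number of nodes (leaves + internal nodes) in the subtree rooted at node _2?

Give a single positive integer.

Newick: ((F,H,N,Y),(X,B,R,Q));
Locate _2: it is the '(' at position 11 (the 3rd '(' reading left to right).
Query: subtree rooted at _2
_2: subtree_size = 1 + 4
  X: subtree_size = 1 + 0
  B: subtree_size = 1 + 0
  R: subtree_size = 1 + 0
  Q: subtree_size = 1 + 0
Total subtree size of _2: 5

Answer: 5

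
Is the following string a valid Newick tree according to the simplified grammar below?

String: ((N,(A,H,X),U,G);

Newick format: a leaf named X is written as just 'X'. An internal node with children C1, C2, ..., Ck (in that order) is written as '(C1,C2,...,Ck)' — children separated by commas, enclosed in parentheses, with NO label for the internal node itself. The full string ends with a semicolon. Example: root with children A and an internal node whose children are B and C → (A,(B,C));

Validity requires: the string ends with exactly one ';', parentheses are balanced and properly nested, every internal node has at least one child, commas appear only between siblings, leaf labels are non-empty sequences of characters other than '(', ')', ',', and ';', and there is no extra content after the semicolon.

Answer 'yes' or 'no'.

Input: ((N,(A,H,X),U,G);
Paren balance: 3 '(' vs 2 ')' MISMATCH
Ends with single ';': True
Full parse: FAILS (expected , or ) at pos 16)
Valid: False

Answer: no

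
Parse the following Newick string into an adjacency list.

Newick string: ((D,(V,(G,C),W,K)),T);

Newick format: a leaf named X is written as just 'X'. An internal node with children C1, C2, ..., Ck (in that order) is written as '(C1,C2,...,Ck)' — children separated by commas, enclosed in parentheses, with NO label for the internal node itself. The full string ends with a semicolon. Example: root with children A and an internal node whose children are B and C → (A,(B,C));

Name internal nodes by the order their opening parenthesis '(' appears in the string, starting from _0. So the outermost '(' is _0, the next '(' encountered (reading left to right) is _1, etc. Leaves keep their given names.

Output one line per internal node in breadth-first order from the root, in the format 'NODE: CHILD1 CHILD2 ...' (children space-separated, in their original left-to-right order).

Input: ((D,(V,(G,C),W,K)),T);
Scanning left-to-right, naming '(' by encounter order:
  pos 0: '(' -> open internal node _0 (depth 1)
  pos 1: '(' -> open internal node _1 (depth 2)
  pos 4: '(' -> open internal node _2 (depth 3)
  pos 7: '(' -> open internal node _3 (depth 4)
  pos 11: ')' -> close internal node _3 (now at depth 3)
  pos 16: ')' -> close internal node _2 (now at depth 2)
  pos 17: ')' -> close internal node _1 (now at depth 1)
  pos 20: ')' -> close internal node _0 (now at depth 0)
Total internal nodes: 4
BFS adjacency from root:
  _0: _1 T
  _1: D _2
  _2: V _3 W K
  _3: G C

Answer: _0: _1 T
_1: D _2
_2: V _3 W K
_3: G C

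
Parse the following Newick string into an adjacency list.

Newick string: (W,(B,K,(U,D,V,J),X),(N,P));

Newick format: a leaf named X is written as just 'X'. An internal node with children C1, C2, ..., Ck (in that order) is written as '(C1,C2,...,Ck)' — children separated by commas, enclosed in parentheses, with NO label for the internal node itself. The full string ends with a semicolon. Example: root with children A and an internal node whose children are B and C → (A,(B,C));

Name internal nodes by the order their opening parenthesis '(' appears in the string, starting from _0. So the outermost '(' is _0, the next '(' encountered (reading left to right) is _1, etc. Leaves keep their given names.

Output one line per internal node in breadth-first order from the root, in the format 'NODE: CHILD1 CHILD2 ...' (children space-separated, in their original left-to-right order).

Answer: _0: W _1 _3
_1: B K _2 X
_3: N P
_2: U D V J

Derivation:
Input: (W,(B,K,(U,D,V,J),X),(N,P));
Scanning left-to-right, naming '(' by encounter order:
  pos 0: '(' -> open internal node _0 (depth 1)
  pos 3: '(' -> open internal node _1 (depth 2)
  pos 8: '(' -> open internal node _2 (depth 3)
  pos 16: ')' -> close internal node _2 (now at depth 2)
  pos 19: ')' -> close internal node _1 (now at depth 1)
  pos 21: '(' -> open internal node _3 (depth 2)
  pos 25: ')' -> close internal node _3 (now at depth 1)
  pos 26: ')' -> close internal node _0 (now at depth 0)
Total internal nodes: 4
BFS adjacency from root:
  _0: W _1 _3
  _1: B K _2 X
  _3: N P
  _2: U D V J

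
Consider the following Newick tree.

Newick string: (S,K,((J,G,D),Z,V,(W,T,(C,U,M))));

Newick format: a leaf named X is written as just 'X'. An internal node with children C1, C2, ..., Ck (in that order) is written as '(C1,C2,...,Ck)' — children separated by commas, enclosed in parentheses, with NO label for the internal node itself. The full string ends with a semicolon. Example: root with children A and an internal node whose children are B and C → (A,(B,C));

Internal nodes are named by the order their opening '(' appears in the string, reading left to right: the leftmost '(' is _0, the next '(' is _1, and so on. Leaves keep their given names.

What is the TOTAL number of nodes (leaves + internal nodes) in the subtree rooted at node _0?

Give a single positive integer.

Answer: 17

Derivation:
Newick: (S,K,((J,G,D),Z,V,(W,T,(C,U,M))));
Locate _0: it is the '(' at position 0 (the 1st '(' reading left to right).
Query: subtree rooted at _0
_0: subtree_size = 1 + 16
  S: subtree_size = 1 + 0
  K: subtree_size = 1 + 0
  _1: subtree_size = 1 + 13
    _2: subtree_size = 1 + 3
      J: subtree_size = 1 + 0
      G: subtree_size = 1 + 0
      D: subtree_size = 1 + 0
    Z: subtree_size = 1 + 0
    V: subtree_size = 1 + 0
    _3: subtree_size = 1 + 6
      W: subtree_size = 1 + 0
      T: subtree_size = 1 + 0
      _4: subtree_size = 1 + 3
        C: subtree_size = 1 + 0
        U: subtree_size = 1 + 0
        M: subtree_size = 1 + 0
Total subtree size of _0: 17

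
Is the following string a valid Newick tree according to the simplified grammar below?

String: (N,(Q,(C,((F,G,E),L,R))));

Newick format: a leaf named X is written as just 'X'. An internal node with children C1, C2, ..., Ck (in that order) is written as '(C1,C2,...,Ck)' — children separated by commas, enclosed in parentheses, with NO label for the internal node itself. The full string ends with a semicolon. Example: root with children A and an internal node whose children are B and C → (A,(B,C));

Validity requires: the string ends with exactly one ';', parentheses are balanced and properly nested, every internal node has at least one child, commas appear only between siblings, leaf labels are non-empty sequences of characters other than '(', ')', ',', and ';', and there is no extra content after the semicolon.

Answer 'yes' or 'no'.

Input: (N,(Q,(C,((F,G,E),L,R))));
Paren balance: 5 '(' vs 5 ')' OK
Ends with single ';': True
Full parse: OK
Valid: True

Answer: yes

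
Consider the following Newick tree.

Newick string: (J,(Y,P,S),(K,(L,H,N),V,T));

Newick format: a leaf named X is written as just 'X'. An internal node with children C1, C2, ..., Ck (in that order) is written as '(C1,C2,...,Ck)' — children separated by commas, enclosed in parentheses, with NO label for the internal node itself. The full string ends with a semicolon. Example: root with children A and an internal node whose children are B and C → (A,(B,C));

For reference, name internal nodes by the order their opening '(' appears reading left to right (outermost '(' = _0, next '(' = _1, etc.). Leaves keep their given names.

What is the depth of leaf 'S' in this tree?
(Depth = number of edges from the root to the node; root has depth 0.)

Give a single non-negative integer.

Newick: (J,(Y,P,S),(K,(L,H,N),V,T));
Naming internals by '(' encounter order: outermost '(' = _0, next = _1, ...
Query node: S
Path from root: _0 -> _1 -> S
Depth of S: 2 (number of edges from root)

Answer: 2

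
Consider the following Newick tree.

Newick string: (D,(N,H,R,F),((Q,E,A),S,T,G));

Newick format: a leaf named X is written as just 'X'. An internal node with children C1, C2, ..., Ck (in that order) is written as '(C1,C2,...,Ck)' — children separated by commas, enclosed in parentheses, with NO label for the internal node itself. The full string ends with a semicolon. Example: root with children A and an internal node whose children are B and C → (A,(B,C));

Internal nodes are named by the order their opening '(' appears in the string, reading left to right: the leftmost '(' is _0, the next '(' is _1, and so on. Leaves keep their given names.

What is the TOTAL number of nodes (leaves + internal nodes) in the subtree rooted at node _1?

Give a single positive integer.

Answer: 5

Derivation:
Newick: (D,(N,H,R,F),((Q,E,A),S,T,G));
Locate _1: it is the '(' at position 3 (the 2nd '(' reading left to right).
Query: subtree rooted at _1
_1: subtree_size = 1 + 4
  N: subtree_size = 1 + 0
  H: subtree_size = 1 + 0
  R: subtree_size = 1 + 0
  F: subtree_size = 1 + 0
Total subtree size of _1: 5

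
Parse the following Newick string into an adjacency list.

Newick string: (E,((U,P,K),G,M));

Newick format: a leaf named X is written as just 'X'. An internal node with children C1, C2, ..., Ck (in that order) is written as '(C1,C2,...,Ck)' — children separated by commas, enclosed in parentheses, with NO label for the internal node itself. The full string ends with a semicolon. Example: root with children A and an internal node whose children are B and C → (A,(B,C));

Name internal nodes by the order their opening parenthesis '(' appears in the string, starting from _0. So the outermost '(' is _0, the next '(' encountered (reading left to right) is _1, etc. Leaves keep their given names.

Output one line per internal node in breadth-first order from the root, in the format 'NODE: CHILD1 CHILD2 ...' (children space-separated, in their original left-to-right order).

Answer: _0: E _1
_1: _2 G M
_2: U P K

Derivation:
Input: (E,((U,P,K),G,M));
Scanning left-to-right, naming '(' by encounter order:
  pos 0: '(' -> open internal node _0 (depth 1)
  pos 3: '(' -> open internal node _1 (depth 2)
  pos 4: '(' -> open internal node _2 (depth 3)
  pos 10: ')' -> close internal node _2 (now at depth 2)
  pos 15: ')' -> close internal node _1 (now at depth 1)
  pos 16: ')' -> close internal node _0 (now at depth 0)
Total internal nodes: 3
BFS adjacency from root:
  _0: E _1
  _1: _2 G M
  _2: U P K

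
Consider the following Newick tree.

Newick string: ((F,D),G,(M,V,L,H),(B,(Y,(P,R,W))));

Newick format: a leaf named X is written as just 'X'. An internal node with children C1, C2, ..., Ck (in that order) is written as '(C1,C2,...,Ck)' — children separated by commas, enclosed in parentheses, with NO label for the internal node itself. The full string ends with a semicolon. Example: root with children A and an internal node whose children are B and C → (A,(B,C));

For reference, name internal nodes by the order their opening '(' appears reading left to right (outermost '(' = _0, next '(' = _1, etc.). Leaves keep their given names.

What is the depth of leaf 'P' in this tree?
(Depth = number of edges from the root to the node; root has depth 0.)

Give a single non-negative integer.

Answer: 4

Derivation:
Newick: ((F,D),G,(M,V,L,H),(B,(Y,(P,R,W))));
Naming internals by '(' encounter order: outermost '(' = _0, next = _1, ...
Query node: P
Path from root: _0 -> _3 -> _4 -> _5 -> P
Depth of P: 4 (number of edges from root)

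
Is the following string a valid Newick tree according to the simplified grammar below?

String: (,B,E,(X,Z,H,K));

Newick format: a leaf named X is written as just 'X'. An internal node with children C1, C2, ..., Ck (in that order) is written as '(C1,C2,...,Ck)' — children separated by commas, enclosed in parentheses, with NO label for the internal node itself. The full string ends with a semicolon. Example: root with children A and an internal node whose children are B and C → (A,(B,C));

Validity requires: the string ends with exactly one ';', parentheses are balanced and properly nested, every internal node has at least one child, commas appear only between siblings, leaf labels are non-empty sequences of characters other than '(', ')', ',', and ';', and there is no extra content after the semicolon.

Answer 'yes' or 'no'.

Answer: no

Derivation:
Input: (,B,E,(X,Z,H,K));
Paren balance: 2 '(' vs 2 ')' OK
Ends with single ';': True
Full parse: FAILS (empty leaf label at pos 1)
Valid: False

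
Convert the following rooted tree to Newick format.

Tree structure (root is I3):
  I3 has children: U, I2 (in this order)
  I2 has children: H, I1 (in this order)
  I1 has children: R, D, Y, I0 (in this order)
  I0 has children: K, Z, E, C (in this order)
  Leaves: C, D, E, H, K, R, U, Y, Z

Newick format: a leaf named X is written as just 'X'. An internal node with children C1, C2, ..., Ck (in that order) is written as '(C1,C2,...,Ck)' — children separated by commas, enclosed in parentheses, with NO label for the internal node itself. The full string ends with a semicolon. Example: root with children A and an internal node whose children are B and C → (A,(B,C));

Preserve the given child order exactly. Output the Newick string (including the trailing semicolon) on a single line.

Answer: (U,(H,(R,D,Y,(K,Z,E,C))));

Derivation:
internal I3 with children ['U', 'I2']
  leaf 'U' → 'U'
  internal I2 with children ['H', 'I1']
    leaf 'H' → 'H'
    internal I1 with children ['R', 'D', 'Y', 'I0']
      leaf 'R' → 'R'
      leaf 'D' → 'D'
      leaf 'Y' → 'Y'
      internal I0 with children ['K', 'Z', 'E', 'C']
        leaf 'K' → 'K'
        leaf 'Z' → 'Z'
        leaf 'E' → 'E'
        leaf 'C' → 'C'
      → '(K,Z,E,C)'
    → '(R,D,Y,(K,Z,E,C))'
  → '(H,(R,D,Y,(K,Z,E,C)))'
→ '(U,(H,(R,D,Y,(K,Z,E,C))))'
Final: (U,(H,(R,D,Y,(K,Z,E,C))));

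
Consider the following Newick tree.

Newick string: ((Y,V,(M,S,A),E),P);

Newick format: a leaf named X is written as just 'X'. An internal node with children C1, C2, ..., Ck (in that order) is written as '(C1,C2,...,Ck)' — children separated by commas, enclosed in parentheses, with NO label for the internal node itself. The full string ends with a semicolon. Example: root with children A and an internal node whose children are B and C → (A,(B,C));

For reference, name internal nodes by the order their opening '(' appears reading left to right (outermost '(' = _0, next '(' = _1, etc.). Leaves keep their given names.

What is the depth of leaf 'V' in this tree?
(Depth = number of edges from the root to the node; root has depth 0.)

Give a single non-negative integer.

Newick: ((Y,V,(M,S,A),E),P);
Naming internals by '(' encounter order: outermost '(' = _0, next = _1, ...
Query node: V
Path from root: _0 -> _1 -> V
Depth of V: 2 (number of edges from root)

Answer: 2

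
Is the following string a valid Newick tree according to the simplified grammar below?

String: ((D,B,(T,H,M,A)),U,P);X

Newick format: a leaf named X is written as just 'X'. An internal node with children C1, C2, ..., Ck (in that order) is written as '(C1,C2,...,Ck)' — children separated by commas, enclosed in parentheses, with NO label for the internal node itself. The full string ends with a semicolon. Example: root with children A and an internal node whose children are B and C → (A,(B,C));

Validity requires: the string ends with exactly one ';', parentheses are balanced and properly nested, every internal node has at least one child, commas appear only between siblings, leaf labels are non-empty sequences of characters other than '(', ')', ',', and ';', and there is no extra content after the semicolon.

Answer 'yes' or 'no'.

Input: ((D,B,(T,H,M,A)),U,P);X
Paren balance: 3 '(' vs 3 ')' OK
Ends with single ';': False
Full parse: FAILS (must end with ;)
Valid: False

Answer: no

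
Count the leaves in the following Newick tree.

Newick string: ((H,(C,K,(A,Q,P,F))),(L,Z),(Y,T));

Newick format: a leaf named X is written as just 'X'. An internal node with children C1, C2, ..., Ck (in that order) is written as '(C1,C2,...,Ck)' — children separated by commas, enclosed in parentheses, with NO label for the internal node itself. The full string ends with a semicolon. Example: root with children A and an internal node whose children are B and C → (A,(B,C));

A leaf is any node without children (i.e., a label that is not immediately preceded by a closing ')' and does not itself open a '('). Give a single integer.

Newick: ((H,(C,K,(A,Q,P,F))),(L,Z),(Y,T));
Scan left-to-right; a leaf is any maximal label run not followed by '(':
  pos 2: leaf 'H' → count = 1
  pos 5: leaf 'C' → count = 2
  pos 7: leaf 'K' → count = 3
  pos 10: leaf 'A' → count = 4
  pos 12: leaf 'Q' → count = 5
  pos 14: leaf 'P' → count = 6
  pos 16: leaf 'F' → count = 7
  pos 22: leaf 'L' → count = 8
  pos 24: leaf 'Z' → count = 9
  pos 28: leaf 'Y' → count = 10
  pos 30: leaf 'T' → count = 11
Total leaves: 11

Answer: 11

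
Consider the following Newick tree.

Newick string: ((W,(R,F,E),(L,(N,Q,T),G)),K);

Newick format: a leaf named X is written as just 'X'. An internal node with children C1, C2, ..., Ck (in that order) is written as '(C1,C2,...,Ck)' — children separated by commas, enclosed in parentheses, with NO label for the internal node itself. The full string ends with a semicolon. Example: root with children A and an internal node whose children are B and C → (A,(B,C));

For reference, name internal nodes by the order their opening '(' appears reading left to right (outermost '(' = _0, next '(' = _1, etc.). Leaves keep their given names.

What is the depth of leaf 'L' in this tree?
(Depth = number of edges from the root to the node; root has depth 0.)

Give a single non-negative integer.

Newick: ((W,(R,F,E),(L,(N,Q,T),G)),K);
Naming internals by '(' encounter order: outermost '(' = _0, next = _1, ...
Query node: L
Path from root: _0 -> _1 -> _3 -> L
Depth of L: 3 (number of edges from root)

Answer: 3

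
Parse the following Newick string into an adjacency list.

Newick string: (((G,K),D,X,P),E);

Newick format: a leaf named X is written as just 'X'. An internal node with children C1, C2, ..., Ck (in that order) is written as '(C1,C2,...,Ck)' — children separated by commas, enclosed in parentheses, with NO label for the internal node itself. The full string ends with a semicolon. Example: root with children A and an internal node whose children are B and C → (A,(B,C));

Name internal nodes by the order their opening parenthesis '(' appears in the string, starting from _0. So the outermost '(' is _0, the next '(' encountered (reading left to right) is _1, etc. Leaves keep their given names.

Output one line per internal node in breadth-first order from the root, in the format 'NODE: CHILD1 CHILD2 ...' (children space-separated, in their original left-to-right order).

Answer: _0: _1 E
_1: _2 D X P
_2: G K

Derivation:
Input: (((G,K),D,X,P),E);
Scanning left-to-right, naming '(' by encounter order:
  pos 0: '(' -> open internal node _0 (depth 1)
  pos 1: '(' -> open internal node _1 (depth 2)
  pos 2: '(' -> open internal node _2 (depth 3)
  pos 6: ')' -> close internal node _2 (now at depth 2)
  pos 13: ')' -> close internal node _1 (now at depth 1)
  pos 16: ')' -> close internal node _0 (now at depth 0)
Total internal nodes: 3
BFS adjacency from root:
  _0: _1 E
  _1: _2 D X P
  _2: G K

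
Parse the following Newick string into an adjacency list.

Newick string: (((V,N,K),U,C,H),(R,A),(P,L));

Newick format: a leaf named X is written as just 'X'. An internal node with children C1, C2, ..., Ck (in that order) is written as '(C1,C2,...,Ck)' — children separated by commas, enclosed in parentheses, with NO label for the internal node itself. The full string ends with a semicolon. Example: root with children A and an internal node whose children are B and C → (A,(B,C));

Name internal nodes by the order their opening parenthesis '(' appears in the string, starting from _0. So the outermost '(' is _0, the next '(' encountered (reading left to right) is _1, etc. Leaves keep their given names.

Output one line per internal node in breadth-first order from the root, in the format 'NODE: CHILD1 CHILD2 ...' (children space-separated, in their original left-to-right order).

Answer: _0: _1 _3 _4
_1: _2 U C H
_3: R A
_4: P L
_2: V N K

Derivation:
Input: (((V,N,K),U,C,H),(R,A),(P,L));
Scanning left-to-right, naming '(' by encounter order:
  pos 0: '(' -> open internal node _0 (depth 1)
  pos 1: '(' -> open internal node _1 (depth 2)
  pos 2: '(' -> open internal node _2 (depth 3)
  pos 8: ')' -> close internal node _2 (now at depth 2)
  pos 15: ')' -> close internal node _1 (now at depth 1)
  pos 17: '(' -> open internal node _3 (depth 2)
  pos 21: ')' -> close internal node _3 (now at depth 1)
  pos 23: '(' -> open internal node _4 (depth 2)
  pos 27: ')' -> close internal node _4 (now at depth 1)
  pos 28: ')' -> close internal node _0 (now at depth 0)
Total internal nodes: 5
BFS adjacency from root:
  _0: _1 _3 _4
  _1: _2 U C H
  _3: R A
  _4: P L
  _2: V N K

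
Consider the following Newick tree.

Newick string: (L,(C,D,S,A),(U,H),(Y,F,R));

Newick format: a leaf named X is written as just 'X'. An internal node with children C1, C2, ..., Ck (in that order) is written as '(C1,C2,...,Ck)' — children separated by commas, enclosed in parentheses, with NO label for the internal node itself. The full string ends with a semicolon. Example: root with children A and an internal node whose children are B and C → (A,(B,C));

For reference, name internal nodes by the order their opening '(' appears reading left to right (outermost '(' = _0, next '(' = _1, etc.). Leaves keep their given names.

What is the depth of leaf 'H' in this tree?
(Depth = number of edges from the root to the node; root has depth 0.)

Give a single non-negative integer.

Newick: (L,(C,D,S,A),(U,H),(Y,F,R));
Naming internals by '(' encounter order: outermost '(' = _0, next = _1, ...
Query node: H
Path from root: _0 -> _2 -> H
Depth of H: 2 (number of edges from root)

Answer: 2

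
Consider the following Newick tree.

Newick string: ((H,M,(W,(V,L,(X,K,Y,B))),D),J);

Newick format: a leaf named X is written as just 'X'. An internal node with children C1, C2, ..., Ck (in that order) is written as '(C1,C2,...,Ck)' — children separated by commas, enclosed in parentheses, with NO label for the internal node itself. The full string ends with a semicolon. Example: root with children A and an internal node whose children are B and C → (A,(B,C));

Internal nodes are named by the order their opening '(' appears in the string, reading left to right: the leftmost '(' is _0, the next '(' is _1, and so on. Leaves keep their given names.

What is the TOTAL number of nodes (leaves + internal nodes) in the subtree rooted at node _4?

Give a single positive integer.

Answer: 5

Derivation:
Newick: ((H,M,(W,(V,L,(X,K,Y,B))),D),J);
Locate _4: it is the '(' at position 14 (the 5th '(' reading left to right).
Query: subtree rooted at _4
_4: subtree_size = 1 + 4
  X: subtree_size = 1 + 0
  K: subtree_size = 1 + 0
  Y: subtree_size = 1 + 0
  B: subtree_size = 1 + 0
Total subtree size of _4: 5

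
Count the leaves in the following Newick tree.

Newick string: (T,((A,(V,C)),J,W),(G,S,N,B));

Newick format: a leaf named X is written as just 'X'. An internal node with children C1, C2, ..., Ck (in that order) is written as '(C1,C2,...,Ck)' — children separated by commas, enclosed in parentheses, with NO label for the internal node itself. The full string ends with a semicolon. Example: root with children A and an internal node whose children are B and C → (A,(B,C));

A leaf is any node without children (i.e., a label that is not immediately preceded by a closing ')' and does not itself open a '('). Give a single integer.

Newick: (T,((A,(V,C)),J,W),(G,S,N,B));
Scan left-to-right; a leaf is any maximal label run not followed by '(':
  pos 1: leaf 'T' → count = 1
  pos 5: leaf 'A' → count = 2
  pos 8: leaf 'V' → count = 3
  pos 10: leaf 'C' → count = 4
  pos 14: leaf 'J' → count = 5
  pos 16: leaf 'W' → count = 6
  pos 20: leaf 'G' → count = 7
  pos 22: leaf 'S' → count = 8
  pos 24: leaf 'N' → count = 9
  pos 26: leaf 'B' → count = 10
Total leaves: 10

Answer: 10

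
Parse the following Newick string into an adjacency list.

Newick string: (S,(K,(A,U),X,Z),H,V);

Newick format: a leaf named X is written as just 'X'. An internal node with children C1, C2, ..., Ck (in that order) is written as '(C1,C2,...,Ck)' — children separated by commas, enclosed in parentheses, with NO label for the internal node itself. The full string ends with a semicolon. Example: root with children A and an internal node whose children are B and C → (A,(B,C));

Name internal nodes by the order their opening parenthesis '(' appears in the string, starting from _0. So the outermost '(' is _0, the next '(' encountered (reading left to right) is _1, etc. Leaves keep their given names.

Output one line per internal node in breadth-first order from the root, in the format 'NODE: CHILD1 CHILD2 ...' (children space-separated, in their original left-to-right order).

Input: (S,(K,(A,U),X,Z),H,V);
Scanning left-to-right, naming '(' by encounter order:
  pos 0: '(' -> open internal node _0 (depth 1)
  pos 3: '(' -> open internal node _1 (depth 2)
  pos 6: '(' -> open internal node _2 (depth 3)
  pos 10: ')' -> close internal node _2 (now at depth 2)
  pos 15: ')' -> close internal node _1 (now at depth 1)
  pos 20: ')' -> close internal node _0 (now at depth 0)
Total internal nodes: 3
BFS adjacency from root:
  _0: S _1 H V
  _1: K _2 X Z
  _2: A U

Answer: _0: S _1 H V
_1: K _2 X Z
_2: A U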